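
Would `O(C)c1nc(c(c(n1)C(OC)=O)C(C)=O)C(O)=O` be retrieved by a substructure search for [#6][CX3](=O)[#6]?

Yes

The pattern [#6][CX3](=O)[#6] describes a carbonyl carbon (no H) flanked by two carbons — a ketone.
The molecule carries an acetyl/ketone group (-C(=O)CH3), whose atoms satisfy every constraint of the query, so the pattern matches.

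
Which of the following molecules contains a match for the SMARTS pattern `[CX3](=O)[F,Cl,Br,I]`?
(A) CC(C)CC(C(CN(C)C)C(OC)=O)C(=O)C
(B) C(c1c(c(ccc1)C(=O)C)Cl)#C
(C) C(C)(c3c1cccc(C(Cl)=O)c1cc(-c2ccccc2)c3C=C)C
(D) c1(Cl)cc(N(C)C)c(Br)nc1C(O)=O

C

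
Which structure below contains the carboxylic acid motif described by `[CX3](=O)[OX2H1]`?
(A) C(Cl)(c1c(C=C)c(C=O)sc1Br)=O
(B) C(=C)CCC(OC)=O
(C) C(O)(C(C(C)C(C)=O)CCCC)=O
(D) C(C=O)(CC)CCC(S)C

[CX3](=O)[OX2H1] describes an sp2 carbon double-bonded to O and single-bonded to an -OH oxygen (a carboxylic acid).
(A) has an aldehyde (-CHO) but there is no singly-bonded oxygen on the carbonyl carbon.
(B) has a methyl-ester group (-C(=O)OCH3) but the singly-bonded O has no H (OX2H0, not OX2H1).
(C) contains a carboxylic acid group (-C(=O)OH), which satisfies every atom and bond constraint.
(D) has an aldehyde (-CHO) but there is no singly-bonded oxygen on the carbonyl carbon.
So the answer is (C).

C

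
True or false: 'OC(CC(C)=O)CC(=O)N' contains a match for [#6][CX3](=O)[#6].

True

The pattern [#6][CX3](=O)[#6] describes a carbonyl carbon (no H) flanked by two carbons — a ketone.
The molecule carries an acetyl/ketone group (-C(=O)CH3), whose atoms satisfy every constraint of the query, so the pattern matches.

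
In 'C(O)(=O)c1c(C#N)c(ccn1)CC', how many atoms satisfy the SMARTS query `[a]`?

Check the 13 heavy atoms by environment: 1× n (aromatic) → match; 5× c (aromatic) → match; 4× C → no; 1× N → no; 2× O → no.
Summing the matching environments: 1 + 5 = 6 matching atoms.

6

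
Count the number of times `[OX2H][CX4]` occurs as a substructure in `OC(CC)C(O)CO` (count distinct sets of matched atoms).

[OX2H][CX4] is the SMARTS for an aliphatic alcohol: a hydroxyl oxygen bound to an sp3 (X4) carbon.
The molecule carries 3 separate instances of a hydroxyl group (-OH) meeting every constraint; each maps to a distinct set of atoms, giving 3 matches.

3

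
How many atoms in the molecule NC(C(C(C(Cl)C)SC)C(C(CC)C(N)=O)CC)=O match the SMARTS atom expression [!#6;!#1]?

6

Check the 19 heavy atoms by environment: 13× C → no; 2× O → match; 2× N → match; 1× Cl → match; 1× S → match.
Summing the matching environments: 2 + 2 + 1 + 1 = 6 matching atoms.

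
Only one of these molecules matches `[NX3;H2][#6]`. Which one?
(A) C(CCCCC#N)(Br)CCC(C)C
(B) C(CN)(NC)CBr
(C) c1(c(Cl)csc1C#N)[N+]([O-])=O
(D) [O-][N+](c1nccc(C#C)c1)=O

B

[NX3;H2][#6] describes a trivalent nitrogen with two H attached to carbon (a primary amine).
(A) has a nitrile (-C#N) but the nitrogen is NX1 (triple-bonded), not NX3 with two H.
(B) contains a primary amino group (-NH2), which satisfies every atom and bond constraint.
(C) has a nitrile (-C#N) but the nitrogen is NX1 (triple-bonded), not NX3 with two H.
(D) has a nitro group (-[N+](=O)[O-]) but the nitrogen is [N+] with no H, not NX3H2.
So the answer is (B).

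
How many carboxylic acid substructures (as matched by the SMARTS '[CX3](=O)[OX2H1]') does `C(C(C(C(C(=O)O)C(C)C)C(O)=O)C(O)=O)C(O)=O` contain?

[CX3](=O)[OX2H1] is the SMARTS for a carboxylic acid: an sp2 carbon double-bonded to O and single-bonded to an -OH oxygen.
The molecule carries 4 separate instances of a carboxylic acid group (-C(=O)OH) meeting every constraint; each maps to a distinct set of atoms, giving 4 matches.

4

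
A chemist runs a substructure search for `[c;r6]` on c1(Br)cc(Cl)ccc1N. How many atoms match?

6

The query [c;r6] means: aromatic carbon that belongs to a six-membered ring.
Check the 9 heavy atoms by environment: 6× c (aromatic, in 6-ring) → match; 1× N (acyclic) → no; 1× Cl (acyclic) → no; 1× Br (acyclic) → no.
That gives 6 matching atoms.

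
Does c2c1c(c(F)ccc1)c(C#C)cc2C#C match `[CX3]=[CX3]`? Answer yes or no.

The pattern [CX3]=[CX3] describes a non-aromatic C=C double bond between two sp2 carbons — an alkene.
The closest candidate here is an ethynyl group (-C#CH), but the C-C bond is a triple bond, not a double bond. No other fragment satisfies the full query, so there is no match.

No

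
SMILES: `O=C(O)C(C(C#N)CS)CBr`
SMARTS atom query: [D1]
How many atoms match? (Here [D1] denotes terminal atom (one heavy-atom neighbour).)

5

Check the 11 heavy atoms by environment: 3× C (D2) → no; 3× C (D3) → no; 1× Br (D1) → match; 1× S (D1) → match; 1× N (D1) → match; 2× O (D1) → match.
Summing the matching environments: 1 + 1 + 1 + 2 = 5 matching atoms.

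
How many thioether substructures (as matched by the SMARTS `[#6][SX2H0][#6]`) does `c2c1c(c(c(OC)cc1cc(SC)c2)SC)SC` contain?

3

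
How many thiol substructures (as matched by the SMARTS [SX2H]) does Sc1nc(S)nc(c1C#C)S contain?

3

[SX2H] is the SMARTS for a thiol: an aliphatic sulfur with two connections, one being H.
The molecule carries 3 separate instances of a thiol (-SH) meeting every constraint; each maps to a distinct set of atoms, giving 3 matches.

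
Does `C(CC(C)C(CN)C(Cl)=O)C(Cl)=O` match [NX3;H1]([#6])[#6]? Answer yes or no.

No

The pattern [NX3;H1]([#6])[#6] describes a trivalent nitrogen with one H, bonded to two carbons — a secondary amine.
The closest candidate here is a primary amino group (-NH2), but the nitrogen has H2 and only one carbon neighbour. No other fragment satisfies the full query, so there is no match.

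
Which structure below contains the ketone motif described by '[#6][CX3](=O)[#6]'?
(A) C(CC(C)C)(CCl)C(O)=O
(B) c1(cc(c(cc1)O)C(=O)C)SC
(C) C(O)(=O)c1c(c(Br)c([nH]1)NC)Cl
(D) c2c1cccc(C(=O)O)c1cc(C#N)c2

B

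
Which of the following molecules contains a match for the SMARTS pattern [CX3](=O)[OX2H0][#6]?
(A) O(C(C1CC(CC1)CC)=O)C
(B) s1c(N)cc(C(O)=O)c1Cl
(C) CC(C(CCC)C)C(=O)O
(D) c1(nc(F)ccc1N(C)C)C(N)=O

A

[CX3](=O)[OX2H0][#6] describes a carbonyl carbon bonded to an oxygen that is itself bonded to carbon (no H on that O) (an ester).
(A) contains a methyl-ester group (-C(=O)OCH3), which satisfies every atom and bond constraint.
(B) has a carboxylic acid group (-C(=O)OH) but the singly-bonded O carries H (OX2H1, not H0).
(C) has a carboxylic acid group (-C(=O)OH) but the singly-bonded O carries H (OX2H1, not H0).
(D) has a primary amide (-C(=O)NH2) but the carbonyl is bonded to N, not to an O-C linkage.
So the answer is (A).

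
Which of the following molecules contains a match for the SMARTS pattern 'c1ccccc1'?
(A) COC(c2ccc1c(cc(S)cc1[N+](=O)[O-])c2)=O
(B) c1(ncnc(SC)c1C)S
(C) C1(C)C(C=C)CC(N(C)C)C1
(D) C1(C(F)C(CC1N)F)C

c1ccccc1 describes six aromatic carbons in a ring (a benzene ring).
(A) contains the required atom environment, so the pattern matches.
(B) has a methyl group (-CH3) but no six-membered all-carbon aromatic ring is present.
(C) has a methyl group (-CH3) but no six-membered all-carbon aromatic ring is present.
(D) has a methyl group (-CH3) but no six-membered all-carbon aromatic ring is present.
So the answer is (A).

A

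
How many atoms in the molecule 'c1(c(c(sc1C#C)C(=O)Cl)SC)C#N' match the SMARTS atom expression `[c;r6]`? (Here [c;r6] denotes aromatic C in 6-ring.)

0

Check the 14 heavy atoms by environment: 1× s (aromatic, in 5-ring) → no; 4× c (aromatic, in 5-ring) → no; 5× C (acyclic) → no; 1× N (acyclic) → no; 1× S (acyclic) → no; 1× O (acyclic) → no; 1× Cl (acyclic) → no.
No environment satisfies the query, so 0 matching atoms.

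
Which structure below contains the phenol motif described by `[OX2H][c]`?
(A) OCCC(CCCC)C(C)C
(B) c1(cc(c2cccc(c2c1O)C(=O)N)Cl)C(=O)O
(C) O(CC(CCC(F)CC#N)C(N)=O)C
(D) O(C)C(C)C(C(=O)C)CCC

B

[OX2H][c] describes a hydroxyl oxygen attached to an aromatic carbon (a phenol).
(A) has a hydroxyl group (-OH) but the -OH is on an aliphatic carbon, not an aromatic c.
(B) contains a hydroxyl group (-OH), which satisfies every atom and bond constraint.
(C) has a methoxy ether (-OCH3) but the oxygen has H0, not H1.
(D) has a methoxy ether (-OCH3) but the oxygen has H0, not H1.
So the answer is (B).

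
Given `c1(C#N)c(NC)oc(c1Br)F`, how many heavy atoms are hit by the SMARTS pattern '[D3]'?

The query [D3] means: atom with exactly three heavy-atom neighbours.
Check the 11 heavy atoms by environment: 1× o (aromatic, D2) → no; 4× c (aromatic, D3) → match; 1× N (D2) → no; 1× C (D1) → no; 1× C (D2) → no; 1× N (D1) → no; 1× F (D1) → no; 1× Br (D1) → no.
That gives 4 matching atoms.

4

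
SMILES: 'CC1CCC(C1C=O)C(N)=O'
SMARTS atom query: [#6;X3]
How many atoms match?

The query [#6;X3] means: any carbon (aromatic or not) with three total connections.
Check the 11 heavy atoms by environment: 6× C (X4) → no; 2× C (X3) → match; 2× O (X1) → no; 1× N (X3) → no.
That gives 2 matching atoms.

2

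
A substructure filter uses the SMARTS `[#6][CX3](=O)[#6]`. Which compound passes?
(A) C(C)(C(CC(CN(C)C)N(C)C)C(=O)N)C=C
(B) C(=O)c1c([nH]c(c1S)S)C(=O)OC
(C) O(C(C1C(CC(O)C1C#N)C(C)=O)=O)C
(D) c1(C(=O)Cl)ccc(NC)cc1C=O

C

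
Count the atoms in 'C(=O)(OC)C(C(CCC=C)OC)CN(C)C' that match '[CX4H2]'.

3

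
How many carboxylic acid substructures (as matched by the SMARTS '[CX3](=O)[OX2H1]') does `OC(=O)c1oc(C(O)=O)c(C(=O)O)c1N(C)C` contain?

[CX3](=O)[OX2H1] is the SMARTS for a carboxylic acid: an sp2 carbon double-bonded to O and single-bonded to an -OH oxygen.
The molecule carries 3 separate instances of a carboxylic acid group (-C(=O)OH) meeting every constraint; each maps to a distinct set of atoms, giving 3 matches.

3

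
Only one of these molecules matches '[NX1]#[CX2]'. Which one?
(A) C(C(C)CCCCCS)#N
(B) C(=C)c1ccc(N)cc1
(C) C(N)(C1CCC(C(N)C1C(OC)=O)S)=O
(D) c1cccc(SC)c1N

[NX1]#[CX2] describes a nitrogen triple-bonded to a two-connected carbon (a nitrile).
(A) contains a nitrile (-C#N), which satisfies every atom and bond constraint.
(B) has a primary amino group (-NH2) but the nitrogen is NX3 (three connections), not NX1 triple-bonded.
(C) has a primary amino group (-NH2) but the nitrogen is NX3 (three connections), not NX1 triple-bonded.
(D) has a primary amino group (-NH2) but the nitrogen is NX3 (three connections), not NX1 triple-bonded.
So the answer is (A).

A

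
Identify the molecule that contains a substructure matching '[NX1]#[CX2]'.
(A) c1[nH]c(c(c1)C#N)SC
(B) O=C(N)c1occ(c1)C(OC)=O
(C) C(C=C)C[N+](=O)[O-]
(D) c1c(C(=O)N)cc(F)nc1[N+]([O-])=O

A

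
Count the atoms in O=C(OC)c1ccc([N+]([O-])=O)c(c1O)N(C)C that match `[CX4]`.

The query [CX4] means: C with X4: aliphatic carbon with exactly 4 total connections (bonds + H).
Check the 17 heavy atoms by environment: 6× c (aromatic, X3) → no; 1× C (X3) → no; 2× O (X1) → no; 2× O (X2) → no; 3× C (X4) → match; 1× N (charge +1, X3) → no; 1× O (charge -1, X1) → no; 1× N (X3) → no.
That gives 3 matching atoms.

3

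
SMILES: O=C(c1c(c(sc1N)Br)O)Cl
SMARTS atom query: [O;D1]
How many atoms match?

2

Check the 11 heavy atoms by environment: 1× s (aromatic, D2) → no; 4× c (aromatic, D3) → no; 1× C (D3) → no; 2× O (D1) → match; 1× Cl (D1) → no; 1× N (D1) → no; 1× Br (D1) → no.
That gives 2 matching atoms.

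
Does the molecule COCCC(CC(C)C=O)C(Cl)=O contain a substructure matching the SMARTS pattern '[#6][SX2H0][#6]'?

No

The pattern [#6][SX2H0][#6] describes an aliphatic sulfur bridging two carbons with no H on the sulfur — a thioether.
The closest candidate here is a methoxy ether (-OCH3), but the bridging atom is O, not S. No other fragment satisfies the full query, so there is no match.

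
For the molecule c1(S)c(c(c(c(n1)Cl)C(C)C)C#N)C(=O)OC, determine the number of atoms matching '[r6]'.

6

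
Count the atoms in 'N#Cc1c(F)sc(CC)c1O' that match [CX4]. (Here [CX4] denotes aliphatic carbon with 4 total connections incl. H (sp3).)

Check the 11 heavy atoms by environment: 1× s (aromatic, X2) → no; 4× c (aromatic, X3) → no; 1× O (X2) → no; 2× C (X4) → match; 1× F (X1) → no; 1× C (X2) → no; 1× N (X1) → no.
That gives 2 matching atoms.

2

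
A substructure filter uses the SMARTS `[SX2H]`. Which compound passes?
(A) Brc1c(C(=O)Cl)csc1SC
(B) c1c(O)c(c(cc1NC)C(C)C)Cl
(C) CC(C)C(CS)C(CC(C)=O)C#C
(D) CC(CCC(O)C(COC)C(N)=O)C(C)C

C

[SX2H] describes an aliphatic sulfur with two connections, one being H (a thiol).
(A) has a methylthio ether (-SCH3) but the sulfur has H0 (bonded to two carbons), not H1.
(B) has a hydroxyl group (-OH) but it is an -OH, not an -SH.
(C) contains a thiol (-SH), which satisfies every atom and bond constraint.
(D) has a hydroxyl group (-OH) but it is an -OH, not an -SH.
So the answer is (C).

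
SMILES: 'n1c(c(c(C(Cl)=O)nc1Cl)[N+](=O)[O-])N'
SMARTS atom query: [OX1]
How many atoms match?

The query [OX1] means: aliphatic oxygen with one total connection — typically a carbonyl =O or an oxide.
Check the 14 heavy atoms by environment: 2× n (aromatic, X2) → no; 4× c (aromatic, X3) → no; 1× N (charge +1, X3) → no; 1× O (charge -1, X1) → match; 2× O (X1) → match; 1× N (X3) → no; 2× Cl (X1) → no; 1× C (X3) → no.
Summing the matching environments: 1 + 2 = 3 matching atoms.

3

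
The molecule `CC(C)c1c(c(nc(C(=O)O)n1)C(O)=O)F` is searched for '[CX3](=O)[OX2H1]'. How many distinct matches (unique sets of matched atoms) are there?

2

[CX3](=O)[OX2H1] is the SMARTS for a carboxylic acid: an sp2 carbon double-bonded to O and single-bonded to an -OH oxygen.
The molecule carries 2 separate instances of a carboxylic acid group (-C(=O)OH) meeting every constraint; each maps to a distinct set of atoms, giving 2 matches.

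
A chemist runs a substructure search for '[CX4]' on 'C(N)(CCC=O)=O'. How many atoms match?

2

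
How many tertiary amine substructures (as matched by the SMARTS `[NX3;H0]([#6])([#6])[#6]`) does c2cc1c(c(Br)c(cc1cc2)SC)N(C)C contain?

[NX3;H0]([#6])([#6])[#6] is the SMARTS for a tertiary amine: a trivalent nitrogen with no H, bonded to three carbons.
Exactly one fragment in the molecule meets all constraints, giving 1 match.

1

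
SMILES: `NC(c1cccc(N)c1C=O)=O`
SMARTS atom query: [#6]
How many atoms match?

8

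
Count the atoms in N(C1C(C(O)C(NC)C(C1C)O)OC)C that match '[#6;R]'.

6

The query [#6;R] means: carbon that is part of a ring.
Check the 15 heavy atoms by environment: 6× C (in 6-ring) → match; 3× O (acyclic) → no; 4× C (acyclic) → no; 2× N (acyclic) → no.
That gives 6 matching atoms.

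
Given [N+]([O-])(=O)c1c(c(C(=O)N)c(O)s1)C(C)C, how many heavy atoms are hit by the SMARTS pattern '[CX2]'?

Check the 15 heavy atoms by environment: 1× s (aromatic, X2) → no; 4× c (aromatic, X3) → no; 1× O (X2) → no; 1× C (X3) → no; 2× O (X1) → no; 1× N (X3) → no; 1× N (charge +1, X3) → no; 1× O (charge -1, X1) → no; 3× C (X4) → no.
No environment satisfies the query, so 0 matching atoms.

0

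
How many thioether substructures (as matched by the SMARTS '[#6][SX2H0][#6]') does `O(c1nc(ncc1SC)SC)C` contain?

2

[#6][SX2H0][#6] is the SMARTS for a thioether: an aliphatic sulfur bridging two carbons with no H on the sulfur.
The molecule carries 2 separate instances of a methylthio ether (-SCH3) meeting every constraint; each maps to a distinct set of atoms, giving 2 matches.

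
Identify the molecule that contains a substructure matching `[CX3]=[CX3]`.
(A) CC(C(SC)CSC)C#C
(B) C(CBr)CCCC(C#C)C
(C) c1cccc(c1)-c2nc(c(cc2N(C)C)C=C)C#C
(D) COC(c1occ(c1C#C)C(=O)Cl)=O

[CX3]=[CX3] describes a non-aromatic C=C double bond between two sp2 carbons (an alkene).
(A) has an ethynyl group (-C#CH) but the C-C bond is a triple bond, not a double bond.
(B) has an ethynyl group (-C#CH) but the C-C bond is a triple bond, not a double bond.
(C) contains a vinyl group (-CH=CH2), which satisfies every atom and bond constraint.
(D) has an ethynyl group (-C#CH) but the C-C bond is a triple bond, not a double bond.
So the answer is (C).

C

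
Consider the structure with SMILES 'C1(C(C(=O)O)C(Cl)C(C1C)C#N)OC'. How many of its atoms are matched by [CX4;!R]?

The query [CX4;!R] means: aliphatic carbon with four total connections, not in a ring.
Check the 14 heavy atoms by environment: 5× C (X4, in 5-ring) → no; 2× C (X4, acyclic) → match; 1× C (X3, acyclic) → no; 1× O (X1, acyclic) → no; 2× O (X2, acyclic) → no; 1× Cl (X1, acyclic) → no; 1× C (X2, acyclic) → no; 1× N (X1, acyclic) → no.
That gives 2 matching atoms.

2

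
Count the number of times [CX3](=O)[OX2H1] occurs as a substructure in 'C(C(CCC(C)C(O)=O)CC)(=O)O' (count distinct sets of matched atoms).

[CX3](=O)[OX2H1] is the SMARTS for a carboxylic acid: an sp2 carbon double-bonded to O and single-bonded to an -OH oxygen.
The molecule carries 2 separate instances of a carboxylic acid group (-C(=O)OH) meeting every constraint; each maps to a distinct set of atoms, giving 2 matches.

2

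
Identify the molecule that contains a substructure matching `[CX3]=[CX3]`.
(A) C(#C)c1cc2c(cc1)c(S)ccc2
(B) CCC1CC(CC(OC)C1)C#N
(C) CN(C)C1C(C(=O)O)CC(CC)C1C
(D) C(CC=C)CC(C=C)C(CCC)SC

D

[CX3]=[CX3] describes a non-aromatic C=C double bond between two sp2 carbons (an alkene).
(A) has an ethynyl group (-C#CH) but the C-C bond is a triple bond, not a double bond.
(B) has an ethyl group (-CH2CH3) but its C-C bond is a single bond between CX4 carbons, not CX3=CX3.
(C) has an ethyl group (-CH2CH3) but its C-C bond is a single bond between CX4 carbons, not CX3=CX3.
(D) contains a vinyl group (-CH=CH2), which satisfies every atom and bond constraint.
So the answer is (D).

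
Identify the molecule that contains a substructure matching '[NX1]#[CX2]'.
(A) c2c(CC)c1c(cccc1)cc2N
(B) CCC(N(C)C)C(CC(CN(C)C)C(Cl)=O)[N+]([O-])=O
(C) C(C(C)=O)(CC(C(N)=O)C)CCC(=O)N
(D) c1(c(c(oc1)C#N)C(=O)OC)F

[NX1]#[CX2] describes a nitrogen triple-bonded to a two-connected carbon (a nitrile).
(A) has a primary amino group (-NH2) but the nitrogen is NX3 (three connections), not NX1 triple-bonded.
(B) has a nitro group (-[N+](=O)[O-]) but there is no C#N triple bond.
(C) has a primary amide (-C(=O)NH2) but the nitrogen is NX3, not NX1.
(D) contains a nitrile (-C#N), which satisfies every atom and bond constraint.
So the answer is (D).

D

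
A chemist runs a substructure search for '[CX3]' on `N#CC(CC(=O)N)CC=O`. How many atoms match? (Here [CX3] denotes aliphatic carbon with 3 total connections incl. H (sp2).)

2

Check the 10 heavy atoms by environment: 3× C (X4) → no; 2× C (X3) → match; 2× O (X1) → no; 1× N (X3) → no; 1× C (X2) → no; 1× N (X1) → no.
That gives 2 matching atoms.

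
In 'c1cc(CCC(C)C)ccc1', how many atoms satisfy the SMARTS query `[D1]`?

2

The query [D1] means: atom with exactly one heavy-atom neighbour (degree 1).
Check the 11 heavy atoms by environment: 2× C (D2) → no; 1× c (aromatic, D3) → no; 5× c (aromatic, D2) → no; 1× C (D3) → no; 2× C (D1) → match.
That gives 2 matching atoms.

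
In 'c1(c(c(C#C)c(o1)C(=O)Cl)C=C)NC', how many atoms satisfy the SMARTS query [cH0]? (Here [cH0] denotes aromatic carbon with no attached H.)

4

The query [cH0] means: aromatic carbon with no attached hydrogen (substituted or ring-fusion).
Check the 14 heavy atoms by environment: 1× o (aromatic, H0) → no; 4× c (aromatic, H0) → match; 2× C (H1) → no; 1× C (H2) → no; 2× C (H0) → no; 1× O (H0) → no; 1× Cl (H0) → no; 1× N (H1) → no; 1× C (H3) → no.
That gives 4 matching atoms.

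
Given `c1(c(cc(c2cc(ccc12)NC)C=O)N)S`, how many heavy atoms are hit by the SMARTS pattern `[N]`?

The query [N] means: uppercase N matches aliphatic (non-aromatic) nitrogen only.
Check the 16 heavy atoms by environment: 10× c (aromatic) → no; 2× N → match; 2× C → no; 1× O → no; 1× S → no.
That gives 2 matching atoms.

2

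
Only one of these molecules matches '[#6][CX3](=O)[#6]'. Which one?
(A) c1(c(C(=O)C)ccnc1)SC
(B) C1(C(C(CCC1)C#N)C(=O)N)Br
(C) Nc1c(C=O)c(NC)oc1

A

[#6][CX3](=O)[#6] describes a carbonyl carbon (no H) flanked by two carbons (a ketone).
(A) contains an acetyl/ketone group (-C(=O)CH3), which satisfies every atom and bond constraint.
(B) has a primary amide (-C(=O)NH2) but one neighbour of the carbonyl carbon is N, not C.
(C) has an aldehyde (-CHO) but the carbonyl carbon has H1, so it is not flanked by two carbons.
So the answer is (A).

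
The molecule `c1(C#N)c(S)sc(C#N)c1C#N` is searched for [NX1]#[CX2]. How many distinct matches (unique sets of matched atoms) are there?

[NX1]#[CX2] is the SMARTS for a nitrile: a nitrogen triple-bonded to a two-connected carbon.
The molecule carries 3 separate instances of a nitrile (-C#N) meeting every constraint; each maps to a distinct set of atoms, giving 3 matches.

3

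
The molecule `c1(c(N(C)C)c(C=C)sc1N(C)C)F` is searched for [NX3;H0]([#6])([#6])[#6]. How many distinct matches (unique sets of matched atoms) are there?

2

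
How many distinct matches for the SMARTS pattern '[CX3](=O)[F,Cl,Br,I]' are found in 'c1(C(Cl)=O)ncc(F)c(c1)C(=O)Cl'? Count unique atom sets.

2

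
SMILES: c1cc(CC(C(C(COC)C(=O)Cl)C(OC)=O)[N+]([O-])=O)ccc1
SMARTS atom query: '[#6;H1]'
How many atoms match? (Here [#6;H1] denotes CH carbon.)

The query [#6;H1] means: any carbon bearing exactly one hydrogen.
Check the 23 heavy atoms by environment: 2× C (H2) → no; 3× C (H1) → match; 2× C (H0) → no; 5× O (H0) → no; 1× Cl (H0) → no; 2× C (H3) → no; 1× N (charge +1, H0) → no; 1× O (charge -1, H0) → no; 1× c (aromatic, H0) → no; 5× c (aromatic, H1) → match.
Summing the matching environments: 3 + 5 = 8 matching atoms.

8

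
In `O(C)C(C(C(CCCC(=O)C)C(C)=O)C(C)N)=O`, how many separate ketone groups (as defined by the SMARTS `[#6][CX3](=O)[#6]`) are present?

[#6][CX3](=O)[#6] is the SMARTS for a ketone: a carbonyl carbon (no H) flanked by two carbons.
The molecule carries 2 separate instances of an acetyl/ketone group (-C(=O)CH3) meeting every constraint; each maps to a distinct set of atoms, giving 2 matches.

2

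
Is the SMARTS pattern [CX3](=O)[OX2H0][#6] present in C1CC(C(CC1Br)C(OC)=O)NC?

Yes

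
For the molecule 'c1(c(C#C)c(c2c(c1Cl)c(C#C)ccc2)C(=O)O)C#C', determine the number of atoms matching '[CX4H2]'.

0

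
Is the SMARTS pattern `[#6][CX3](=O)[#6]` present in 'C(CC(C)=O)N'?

Yes

The pattern [#6][CX3](=O)[#6] describes a carbonyl carbon (no H) flanked by two carbons — a ketone.
The molecule carries an acetyl/ketone group (-C(=O)CH3), whose atoms satisfy every constraint of the query, so the pattern matches.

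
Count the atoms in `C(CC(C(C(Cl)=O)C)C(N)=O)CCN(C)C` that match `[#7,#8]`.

4

The query [#7,#8] means: nitrogen or oxygen (comma = OR).
Check the 16 heavy atoms by environment: 11× C → no; 2× O → match; 2× N → match; 1× Cl → no.
Summing the matching environments: 2 + 2 = 4 matching atoms.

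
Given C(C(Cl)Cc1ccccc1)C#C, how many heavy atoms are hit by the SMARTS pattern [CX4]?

The query [CX4] means: C with X4: aliphatic carbon with exactly 4 total connections (bonds + H).
Check the 12 heavy atoms by environment: 3× C (X4) → match; 6× c (aromatic, X3) → no; 2× C (X2) → no; 1× Cl (X1) → no.
That gives 3 matching atoms.

3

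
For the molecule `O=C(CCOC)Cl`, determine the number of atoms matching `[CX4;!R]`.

The query [CX4;!R] means: aliphatic carbon with four total connections, not in a ring.
Check the 7 heavy atoms by environment: 3× C (X4, acyclic) → match; 1× C (X3, acyclic) → no; 1× O (X1, acyclic) → no; 1× Cl (X1, acyclic) → no; 1× O (X2, acyclic) → no.
That gives 3 matching atoms.

3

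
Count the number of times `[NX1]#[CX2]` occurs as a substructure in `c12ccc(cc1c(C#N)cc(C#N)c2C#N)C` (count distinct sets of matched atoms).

[NX1]#[CX2] is the SMARTS for a nitrile: a nitrogen triple-bonded to a two-connected carbon.
The molecule carries 3 separate instances of a nitrile (-C#N) meeting every constraint; each maps to a distinct set of atoms, giving 3 matches.

3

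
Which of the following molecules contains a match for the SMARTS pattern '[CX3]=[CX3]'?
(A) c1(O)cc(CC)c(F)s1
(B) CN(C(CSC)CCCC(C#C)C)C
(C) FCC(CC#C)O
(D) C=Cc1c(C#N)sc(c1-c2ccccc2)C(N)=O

D

[CX3]=[CX3] describes a non-aromatic C=C double bond between two sp2 carbons (an alkene).
(A) has an ethyl group (-CH2CH3) but its C-C bond is a single bond between CX4 carbons, not CX3=CX3.
(B) has an ethynyl group (-C#CH) but the C-C bond is a triple bond, not a double bond.
(C) has an ethynyl group (-C#CH) but the C-C bond is a triple bond, not a double bond.
(D) contains a vinyl group (-CH=CH2), which satisfies every atom and bond constraint.
So the answer is (D).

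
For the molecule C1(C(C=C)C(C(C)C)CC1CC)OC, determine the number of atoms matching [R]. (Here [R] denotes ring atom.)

The query [R] means: R matches any atom that is part of a ring.
Check the 14 heavy atoms by environment: 5× C (in 5-ring) → match; 1× O (acyclic) → no; 8× C (acyclic) → no.
That gives 5 matching atoms.

5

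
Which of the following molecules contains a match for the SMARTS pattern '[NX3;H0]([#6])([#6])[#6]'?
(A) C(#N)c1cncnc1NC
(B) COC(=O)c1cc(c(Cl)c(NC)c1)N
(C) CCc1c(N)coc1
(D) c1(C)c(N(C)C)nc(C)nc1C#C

D

[NX3;H0]([#6])([#6])[#6] describes a trivalent nitrogen with no H, bonded to three carbons (a tertiary amine).
(A) has an N-methylamino group (-NHCH3) but the nitrogen still has one H (H1), not H0.
(B) has a primary amino group (-NH2) but the nitrogen has H2, not H0 with three carbons.
(C) has a primary amino group (-NH2) but the nitrogen has H2, not H0 with three carbons.
(D) contains a dimethylamino group (-N(CH3)2), which satisfies every atom and bond constraint.
So the answer is (D).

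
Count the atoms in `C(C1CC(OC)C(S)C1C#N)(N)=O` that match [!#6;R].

0

The query [!#6;R] means: non-carbon atom that is part of a ring.
Check the 13 heavy atoms by environment: 5× C (in 5-ring) → no; 3× C (acyclic) → no; 2× O (acyclic) → no; 2× N (acyclic) → no; 1× S (acyclic) → no.
No environment satisfies the query, so 0 matching atoms.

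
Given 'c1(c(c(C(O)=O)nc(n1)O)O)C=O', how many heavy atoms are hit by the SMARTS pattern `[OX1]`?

The query [OX1] means: aliphatic oxygen with one total connection — typically a carbonyl =O or an oxide.
Check the 13 heavy atoms by environment: 2× n (aromatic, X2) → no; 4× c (aromatic, X3) → no; 3× O (X2) → no; 2× C (X3) → no; 2× O (X1) → match.
That gives 2 matching atoms.

2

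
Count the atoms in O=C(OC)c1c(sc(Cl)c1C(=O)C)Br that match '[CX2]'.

0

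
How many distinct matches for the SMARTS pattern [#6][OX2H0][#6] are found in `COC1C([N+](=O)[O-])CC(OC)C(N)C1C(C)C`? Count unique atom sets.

2

[#6][OX2H0][#6] is the SMARTS for an ether: an aliphatic oxygen bridging two carbons with no H on the oxygen.
The molecule carries 2 separate instances of a methoxy ether (-OCH3) meeting every constraint; each maps to a distinct set of atoms, giving 2 matches.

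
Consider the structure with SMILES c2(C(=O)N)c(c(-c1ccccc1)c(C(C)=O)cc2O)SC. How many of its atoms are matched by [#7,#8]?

4

The query [#7,#8] means: nitrogen or oxygen (comma = OR).
Check the 21 heavy atoms by environment: 12× c (aromatic) → no; 4× C → no; 3× O → match; 1× S → no; 1× N → match.
Summing the matching environments: 3 + 1 = 4 matching atoms.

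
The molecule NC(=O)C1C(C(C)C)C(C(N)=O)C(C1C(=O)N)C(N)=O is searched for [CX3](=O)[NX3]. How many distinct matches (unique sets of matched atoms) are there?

[CX3](=O)[NX3] is the SMARTS for an amide: a carbonyl carbon bonded to a trivalent nitrogen.
The molecule carries 4 separate instances of a primary amide (-C(=O)NH2) meeting every constraint; each maps to a distinct set of atoms, giving 4 matches.

4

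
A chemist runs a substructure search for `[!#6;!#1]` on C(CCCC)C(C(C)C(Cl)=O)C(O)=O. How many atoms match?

4

The query [!#6;!#1] means: not carbon and not hydrogen — any heteroatom.
Check the 14 heavy atoms by environment: 10× C → no; 3× O → match; 1× Cl → match.
Summing the matching environments: 3 + 1 = 4 matching atoms.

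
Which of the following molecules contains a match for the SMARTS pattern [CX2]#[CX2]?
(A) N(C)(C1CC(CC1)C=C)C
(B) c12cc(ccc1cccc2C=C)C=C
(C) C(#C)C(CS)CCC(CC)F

C

[CX2]#[CX2] describes a carbon-carbon triple bond (an alkyne).
(A) has a vinyl group (-CH=CH2) but the C=C is a double bond; both carbons are CX3, not CX2.
(B) has a vinyl group (-CH=CH2) but the C=C is a double bond; both carbons are CX3, not CX2.
(C) contains an ethynyl group (-C#CH), which satisfies every atom and bond constraint.
So the answer is (C).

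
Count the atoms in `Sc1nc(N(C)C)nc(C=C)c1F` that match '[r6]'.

The query [r6] means: r6 matches atoms in a six-membered ring.
Check the 13 heavy atoms by environment: 2× n (aromatic, in 6-ring) → match; 4× c (aromatic, in 6-ring) → match; 1× N (acyclic) → no; 4× C (acyclic) → no; 1× S (acyclic) → no; 1× F (acyclic) → no.
Summing the matching environments: 2 + 4 = 6 matching atoms.

6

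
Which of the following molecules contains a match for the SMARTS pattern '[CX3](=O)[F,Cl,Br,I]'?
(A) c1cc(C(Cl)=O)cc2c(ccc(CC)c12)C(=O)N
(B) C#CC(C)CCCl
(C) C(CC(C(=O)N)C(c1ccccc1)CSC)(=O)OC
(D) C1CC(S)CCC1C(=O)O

A

[CX3](=O)[F,Cl,Br,I] describes a carbonyl carbon bonded to a halogen (an acyl halide).
(A) contains an acyl chloride (-C(=O)Cl), which satisfies every atom and bond constraint.
(B) has a chloro substituent but the Cl is not on a carbonyl carbon.
(C) has a methyl-ester group (-C(=O)OCH3) but the carbonyl is bonded to -O-C, not to a halogen.
(D) has a carboxylic acid group (-C(=O)OH) but the carbonyl is bonded to -OH, not to a halogen.
So the answer is (A).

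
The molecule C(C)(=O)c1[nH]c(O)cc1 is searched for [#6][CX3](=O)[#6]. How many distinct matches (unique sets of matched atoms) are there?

1

[#6][CX3](=O)[#6] is the SMARTS for a ketone: a carbonyl carbon (no H) flanked by two carbons.
Exactly one fragment in the molecule meets all constraints, giving 1 match.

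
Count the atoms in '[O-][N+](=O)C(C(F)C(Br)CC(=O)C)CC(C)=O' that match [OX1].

Check the 16 heavy atoms by environment: 7× C (X4) → no; 2× C (X3) → no; 3× O (X1) → match; 1× N (charge +1, X3) → no; 1× O (charge -1, X1) → match; 1× Br (X1) → no; 1× F (X1) → no.
Summing the matching environments: 3 + 1 = 4 matching atoms.

4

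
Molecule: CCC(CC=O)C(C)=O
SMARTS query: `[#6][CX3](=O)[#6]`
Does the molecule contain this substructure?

Yes

The pattern [#6][CX3](=O)[#6] describes a carbonyl carbon (no H) flanked by two carbons — a ketone.
The molecule carries an acetyl/ketone group (-C(=O)CH3), whose atoms satisfy every constraint of the query, so the pattern matches.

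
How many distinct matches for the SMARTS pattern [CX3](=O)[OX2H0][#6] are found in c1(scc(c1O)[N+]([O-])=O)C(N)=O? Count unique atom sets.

0

[CX3](=O)[OX2H0][#6] is the SMARTS for an ester: a carbonyl carbon bonded to an oxygen that is itself bonded to carbon (no H on that O).
The molecule has a primary amide (-C(=O)NH2), but the carbonyl is bonded to N, not to an O-C linkage; nothing else fits, so there are 0 matches.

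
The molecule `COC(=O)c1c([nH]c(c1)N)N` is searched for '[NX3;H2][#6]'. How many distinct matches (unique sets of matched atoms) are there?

2

[NX3;H2][#6] is the SMARTS for a primary amine: a trivalent nitrogen with two H attached to carbon.
The molecule carries 2 separate instances of a primary amino group (-NH2) meeting every constraint; each maps to a distinct set of atoms, giving 2 matches.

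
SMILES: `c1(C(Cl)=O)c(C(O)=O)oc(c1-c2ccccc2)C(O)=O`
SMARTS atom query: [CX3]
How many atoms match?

3

The query [CX3] means: C with X3: aliphatic carbon with exactly 3 total connections.
Check the 20 heavy atoms by environment: 1× o (aromatic, X2) → no; 10× c (aromatic, X3) → no; 3× C (X3) → match; 3× O (X1) → no; 2× O (X2) → no; 1× Cl (X1) → no.
That gives 3 matching atoms.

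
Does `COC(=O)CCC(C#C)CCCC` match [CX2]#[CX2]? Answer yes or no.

Yes

The pattern [CX2]#[CX2] describes a carbon-carbon triple bond — an alkyne.
The molecule carries an ethynyl group (-C#CH), whose atoms satisfy every constraint of the query, so the pattern matches.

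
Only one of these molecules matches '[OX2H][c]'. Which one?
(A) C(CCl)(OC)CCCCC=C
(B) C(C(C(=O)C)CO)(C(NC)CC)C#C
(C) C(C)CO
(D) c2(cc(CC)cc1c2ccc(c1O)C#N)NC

D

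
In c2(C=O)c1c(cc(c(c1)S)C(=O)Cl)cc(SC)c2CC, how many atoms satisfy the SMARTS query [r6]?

Check the 20 heavy atoms by environment: 10× c (aromatic, in 6-ring) → match; 2× S (acyclic) → no; 5× C (acyclic) → no; 2× O (acyclic) → no; 1× Cl (acyclic) → no.
That gives 10 matching atoms.

10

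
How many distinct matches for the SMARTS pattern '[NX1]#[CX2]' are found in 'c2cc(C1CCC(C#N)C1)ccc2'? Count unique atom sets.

1

[NX1]#[CX2] is the SMARTS for a nitrile: a nitrogen triple-bonded to a two-connected carbon.
Exactly one fragment in the molecule meets all constraints, giving 1 match.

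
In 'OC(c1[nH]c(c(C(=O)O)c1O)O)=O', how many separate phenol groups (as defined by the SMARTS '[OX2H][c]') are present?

2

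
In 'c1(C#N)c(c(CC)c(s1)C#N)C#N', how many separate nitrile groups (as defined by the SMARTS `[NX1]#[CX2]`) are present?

3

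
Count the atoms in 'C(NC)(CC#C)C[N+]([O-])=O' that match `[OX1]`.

2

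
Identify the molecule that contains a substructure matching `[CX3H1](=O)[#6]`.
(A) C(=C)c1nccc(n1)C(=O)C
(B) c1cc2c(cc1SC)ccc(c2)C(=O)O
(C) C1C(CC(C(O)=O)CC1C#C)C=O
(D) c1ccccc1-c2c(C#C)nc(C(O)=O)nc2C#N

C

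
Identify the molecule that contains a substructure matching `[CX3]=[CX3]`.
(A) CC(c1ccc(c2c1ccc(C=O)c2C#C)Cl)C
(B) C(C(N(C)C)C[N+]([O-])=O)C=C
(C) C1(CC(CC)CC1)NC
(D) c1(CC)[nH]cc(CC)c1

[CX3]=[CX3] describes a non-aromatic C=C double bond between two sp2 carbons (an alkene).
(A) has an ethynyl group (-C#CH) but the C-C bond is a triple bond, not a double bond.
(B) contains a vinyl group (-CH=CH2), which satisfies every atom and bond constraint.
(C) has an ethyl group (-CH2CH3) but its C-C bond is a single bond between CX4 carbons, not CX3=CX3.
(D) has an ethyl group (-CH2CH3) but its C-C bond is a single bond between CX4 carbons, not CX3=CX3.
So the answer is (B).

B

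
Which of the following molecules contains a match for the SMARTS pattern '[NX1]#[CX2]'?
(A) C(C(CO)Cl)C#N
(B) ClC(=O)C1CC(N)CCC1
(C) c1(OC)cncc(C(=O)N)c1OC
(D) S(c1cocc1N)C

[NX1]#[CX2] describes a nitrogen triple-bonded to a two-connected carbon (a nitrile).
(A) contains a nitrile (-C#N), which satisfies every atom and bond constraint.
(B) has a primary amino group (-NH2) but the nitrogen is NX3 (three connections), not NX1 triple-bonded.
(C) has a primary amide (-C(=O)NH2) but the nitrogen is NX3, not NX1.
(D) has a primary amino group (-NH2) but the nitrogen is NX3 (three connections), not NX1 triple-bonded.
So the answer is (A).

A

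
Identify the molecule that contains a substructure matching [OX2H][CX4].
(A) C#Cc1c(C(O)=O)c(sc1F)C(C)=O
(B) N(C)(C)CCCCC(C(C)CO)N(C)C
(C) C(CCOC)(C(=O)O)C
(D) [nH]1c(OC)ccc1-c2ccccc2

B

[OX2H][CX4] describes a hydroxyl oxygen bound to an sp3 (X4) carbon (an aliphatic alcohol).
(A) has a carboxylic acid group (-C(=O)OH) but the -OH is on a CX3 carbonyl carbon, not a CX4 carbon.
(B) contains a hydroxyl group (-OH), which satisfies every atom and bond constraint.
(C) has a carboxylic acid group (-C(=O)OH) but the -OH is on a CX3 carbonyl carbon, not a CX4 carbon.
(D) has a methoxy ether (-OCH3) but the oxygen has H0 (ether), not H1.
So the answer is (B).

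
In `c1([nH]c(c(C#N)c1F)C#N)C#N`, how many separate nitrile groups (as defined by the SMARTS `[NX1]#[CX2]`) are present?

[NX1]#[CX2] is the SMARTS for a nitrile: a nitrogen triple-bonded to a two-connected carbon.
The molecule carries 3 separate instances of a nitrile (-C#N) meeting every constraint; each maps to a distinct set of atoms, giving 3 matches.

3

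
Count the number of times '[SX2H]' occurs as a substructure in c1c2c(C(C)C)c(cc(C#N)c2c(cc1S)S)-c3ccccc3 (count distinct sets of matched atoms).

2

[SX2H] is the SMARTS for a thiol: an aliphatic sulfur with two connections, one being H.
The molecule carries 2 separate instances of a thiol (-SH) meeting every constraint; each maps to a distinct set of atoms, giving 2 matches.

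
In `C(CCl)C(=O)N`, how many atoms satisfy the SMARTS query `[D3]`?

The query [D3] means: atom with exactly three heavy-atom neighbours.
Check the 6 heavy atoms by environment: 2× C (D2) → no; 1× C (D3) → match; 1× O (D1) → no; 1× N (D1) → no; 1× Cl (D1) → no.
That gives 1 matching atom.

1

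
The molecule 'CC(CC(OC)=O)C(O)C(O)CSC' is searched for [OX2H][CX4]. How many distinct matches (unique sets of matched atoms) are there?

2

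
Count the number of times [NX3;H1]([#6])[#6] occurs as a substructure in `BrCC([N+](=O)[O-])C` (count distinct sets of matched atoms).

[NX3;H1]([#6])[#6] is the SMARTS for a secondary amine: a trivalent nitrogen with one H, bonded to two carbons.
No fragment in the molecule satisfies every constraint, giving 0 matches.

0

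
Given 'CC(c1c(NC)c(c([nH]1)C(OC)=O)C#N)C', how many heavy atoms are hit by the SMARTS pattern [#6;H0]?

The query [#6;H0] means: any carbon with no attached hydrogen.
Check the 16 heavy atoms by environment: 1× n (aromatic, H1) → no; 4× c (aromatic, H0) → match; 1× C (H1) → no; 4× C (H3) → no; 2× C (H0) → match; 2× O (H0) → no; 1× N (H1) → no; 1× N (H0) → no.
Summing the matching environments: 4 + 2 = 6 matching atoms.

6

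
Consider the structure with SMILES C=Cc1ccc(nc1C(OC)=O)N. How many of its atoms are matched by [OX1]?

The query [OX1] means: aliphatic oxygen with one total connection — typically a carbonyl =O or an oxide.
Check the 13 heavy atoms by environment: 1× n (aromatic, X2) → no; 5× c (aromatic, X3) → no; 1× N (X3) → no; 3× C (X3) → no; 1× O (X1) → match; 1× O (X2) → no; 1× C (X4) → no.
That gives 1 matching atom.

1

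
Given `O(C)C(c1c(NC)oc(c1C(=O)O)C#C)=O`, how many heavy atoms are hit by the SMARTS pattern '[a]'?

5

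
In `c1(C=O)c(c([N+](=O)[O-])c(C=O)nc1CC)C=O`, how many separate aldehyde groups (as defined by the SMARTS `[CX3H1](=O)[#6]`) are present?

[CX3H1](=O)[#6] is the SMARTS for an aldehyde: an sp2 carbon with one H, double-bonded to O and single-bonded to carbon.
The molecule carries 3 separate instances of an aldehyde (-CHO) meeting every constraint; each maps to a distinct set of atoms, giving 3 matches.

3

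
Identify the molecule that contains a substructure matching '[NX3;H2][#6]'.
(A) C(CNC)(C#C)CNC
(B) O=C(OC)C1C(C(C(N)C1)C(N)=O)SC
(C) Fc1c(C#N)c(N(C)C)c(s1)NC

[NX3;H2][#6] describes a trivalent nitrogen with two H attached to carbon (a primary amine).
(A) has an N-methylamino group (-NHCH3) but the nitrogen bears two carbons and only one H (H1), not H2.
(B) contains a primary amino group (-NH2), which satisfies every atom and bond constraint.
(C) has a dimethylamino group (-N(CH3)2) but the nitrogen has H0, not H2.
So the answer is (B).

B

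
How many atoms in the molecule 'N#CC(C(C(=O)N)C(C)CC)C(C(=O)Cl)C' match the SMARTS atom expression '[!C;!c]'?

5

The query [!C;!c] means: neither aliphatic nor aromatic carbon — same as [!#6].
Check the 16 heavy atoms by environment: 11× C → no; 2× N → match; 2× O → match; 1× Cl → match.
Summing the matching environments: 2 + 2 + 1 = 5 matching atoms.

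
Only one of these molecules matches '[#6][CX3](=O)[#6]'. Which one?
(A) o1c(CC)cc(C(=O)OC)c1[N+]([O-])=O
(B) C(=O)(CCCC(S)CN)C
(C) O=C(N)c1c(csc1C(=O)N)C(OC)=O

B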